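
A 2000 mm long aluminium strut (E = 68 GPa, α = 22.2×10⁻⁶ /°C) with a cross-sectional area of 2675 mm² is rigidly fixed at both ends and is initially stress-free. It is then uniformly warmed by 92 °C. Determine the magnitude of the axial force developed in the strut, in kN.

P ≈ 372 kN (compressive)

Full restraint means ε = 0, so the stress is σ = EαΔT = 68×10³ × 22.2×10⁻⁶ × 92 = 138.9 MPa.
P = AEαΔT = 2675 × 68×10³ × 22.2×10⁻⁶ × 92 = 371.5 kN (compressive).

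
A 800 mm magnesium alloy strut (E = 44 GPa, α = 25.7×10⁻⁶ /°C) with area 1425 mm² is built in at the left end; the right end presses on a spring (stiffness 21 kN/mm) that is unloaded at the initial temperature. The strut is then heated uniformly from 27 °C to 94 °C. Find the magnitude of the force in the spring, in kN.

If the spring were absent the strut would lengthen by αΔT L = 25.7×10⁻⁶ × 67 × 800 = 1.378 mm.
Let P be the compressive force at the spring. The strut shortens elastically by PL/(AE) and the spring compresses by P/k; together these equal δ_free.
P [ L/(AE) + 1/k ] = δ_free → P [ 800/(1425×44×10³) + 1/(21×10³) ] = 1.378.
P = 1.378 / 6.038×10⁻⁵ = 22810 N.

P ≈ 22.8 kN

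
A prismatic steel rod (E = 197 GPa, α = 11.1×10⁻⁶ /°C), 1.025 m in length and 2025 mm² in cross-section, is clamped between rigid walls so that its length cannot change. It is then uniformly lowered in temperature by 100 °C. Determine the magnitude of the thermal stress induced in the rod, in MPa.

The supports are rigid, so the total axial strain is zero. The restrained thermal strain is ε = αΔT = 11.1×10⁻⁶ × 100 = 1110×10⁻⁶.
The stress required to suppress this strain is σ = Eε = 197×10³ × 1110×10⁻⁶ = 218.7 MPa, tensile since the rod is trying to contract.

σ ≈ 219 MPa (tensile)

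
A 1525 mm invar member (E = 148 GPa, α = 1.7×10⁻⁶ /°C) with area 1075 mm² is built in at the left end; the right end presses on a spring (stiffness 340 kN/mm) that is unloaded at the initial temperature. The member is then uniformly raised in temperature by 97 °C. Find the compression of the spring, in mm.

δ ≈ 0.059 mm

Free thermal expansion: δ_free = αΔT L = 1.7×10⁻⁶ × 97 × 1525 = 0.2515 mm.
With a force P in the spring, the elastic change of the member is PL/(AE) and that of the spring is P/k; compatibility requires their sum to equal δ_free.
So P = δ_free / [L/(AE) + 1/k] = 0.2515 / [ 1525/(1075×148×10³) + 1/(340×10³) ].
P = 0.2515 / 1.253×10⁻⁵ = 20080 N.
Spring compression = P/k = 20080/(340×10³) = 0.05905 mm.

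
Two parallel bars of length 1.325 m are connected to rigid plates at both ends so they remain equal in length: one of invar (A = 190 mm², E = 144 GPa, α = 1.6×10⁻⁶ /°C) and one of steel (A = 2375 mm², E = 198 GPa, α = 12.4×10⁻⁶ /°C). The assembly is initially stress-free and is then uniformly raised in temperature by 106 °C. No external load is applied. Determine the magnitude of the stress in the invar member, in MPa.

σ ≈ 156 MPa (tensile)

Equilibrium of a rigid end plate with no external load gives equal and opposite internal forces ±P in the two members. Since α_{steel} > α_{invar}, heating drives the steel into compression and the invar into tension.
Setting the final lengths equal and cancelling L: (α₁ − α₂)ΔT = P/(A₁E₁) + P/(A₂E₂).
|α₁ − α₂|·ΔT = 10.8×10⁻⁶ × 106 = 0.001145.
1/(A₁E₁) + 1/(A₂E₂) = 1/(190×144×10³) + 1/(2375×198×10³) = 3.868×10⁻⁸ N⁻¹.
So P = 0.001145 / 3.868×10⁻⁸ = 29.6 kN.
σ_{invar} = P/A₁ = 29600/190 = 155.8 MPa, tensile.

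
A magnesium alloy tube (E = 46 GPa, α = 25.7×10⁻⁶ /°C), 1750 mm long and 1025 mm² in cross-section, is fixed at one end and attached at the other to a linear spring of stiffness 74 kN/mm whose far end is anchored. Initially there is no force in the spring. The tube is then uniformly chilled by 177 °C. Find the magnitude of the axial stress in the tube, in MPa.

The unrestrained thermal change is αΔT L = 25.7×10⁻⁶ × 177 × 1750 = 7.961 mm.
With a force P in the spring, the elastic change of the tube is PL/(AE) and that of the spring is P/k; compatibility requires their sum to equal δ_free.
P [ L/(AE) + 1/k ] = δ_free → P [ 1750/(1025×46×10³) + 1/(74×10³) ] = 7.961.
P = 7.961 / 5.063×10⁻⁵ = 157200 N.
σ = P/A = 157200/1025 = 153.4 MPa.

σ ≈ 153 MPa (tensile)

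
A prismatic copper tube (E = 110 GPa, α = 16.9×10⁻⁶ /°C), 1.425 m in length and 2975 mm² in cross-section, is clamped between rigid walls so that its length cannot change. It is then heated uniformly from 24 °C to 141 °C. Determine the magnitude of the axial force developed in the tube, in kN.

The ends cannot move, so σ = EαΔT = 110×10³ × 16.9×10⁻⁶ × 117 = 217.5 MPa.
Axial force P = σA = 217.5 × 2975 = 647100 N = 647.1 kN, compressive.

P ≈ 647 kN (compressive)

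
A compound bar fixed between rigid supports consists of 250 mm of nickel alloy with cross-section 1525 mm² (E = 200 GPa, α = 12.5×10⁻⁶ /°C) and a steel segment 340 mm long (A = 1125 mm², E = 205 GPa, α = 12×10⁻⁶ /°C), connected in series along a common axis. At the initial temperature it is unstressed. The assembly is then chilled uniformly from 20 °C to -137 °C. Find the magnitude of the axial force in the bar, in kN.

P ≈ 493 kN (tensile)

Free thermal contraction of the whole bar: Σ αᵢΔT Lᵢ = 12.5×10⁻⁶×157×250 + 12×10⁻⁶×157×340 = 1.131 mm.
Since the ends are fixed, an axial force P builds up, equal in every segment, with P · Σ Lᵢ/(AᵢEᵢ) = δ_free.
The series flexibility is Σ Lᵢ/(AᵢEᵢ) = 250/(1525×200×10³) + 340/(1125×205×10³) = 2.294×10⁻⁶ mm/N.
Hence P = δ_free / Σ(L/AE) = 1.131/2.294×10⁻⁶ = 493.1 kN (tensile).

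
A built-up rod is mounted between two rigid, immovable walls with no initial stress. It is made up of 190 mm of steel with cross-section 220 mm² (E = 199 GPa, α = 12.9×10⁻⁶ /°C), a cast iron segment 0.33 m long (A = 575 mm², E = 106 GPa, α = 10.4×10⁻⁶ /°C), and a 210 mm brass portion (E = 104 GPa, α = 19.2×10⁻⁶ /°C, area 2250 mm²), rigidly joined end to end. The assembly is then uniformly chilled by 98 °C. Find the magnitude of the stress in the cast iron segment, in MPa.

If the supports were absent, the total length change would be Σ αᵢΔT Lᵢ = 12.9×10⁻⁶×98×190 + 10.4×10⁻⁶×98×330 + 19.2×10⁻⁶×98×210 = 0.9717 mm.
Since the ends are fixed, an axial force P builds up, equal in every segment, with P · Σ Lᵢ/(AᵢEᵢ) = δ_free.
Σ Lᵢ/(AᵢEᵢ) = 190/(220×199×10³) + 330/(575×106×10³) + 210/(2250×104×10³) = 1.065×10⁻⁵ mm/N.
Hence P = δ_free / Σ(L/AE) = 0.9717/1.065×10⁻⁵ = 91.22 kN (tensile).
σ_{cast iron} = P / A = 91220 / 575 = 158.6 MPa.

σ ≈ 159 MPa (tensile)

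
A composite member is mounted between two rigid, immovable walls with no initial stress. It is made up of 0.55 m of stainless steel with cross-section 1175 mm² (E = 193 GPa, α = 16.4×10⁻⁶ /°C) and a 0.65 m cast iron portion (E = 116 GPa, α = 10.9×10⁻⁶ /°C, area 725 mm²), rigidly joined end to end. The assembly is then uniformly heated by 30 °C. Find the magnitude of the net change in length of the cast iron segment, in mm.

|ΔL| ≈ 0.155 mm

Free thermal expansion of the whole bar: Σ αᵢΔT Lᵢ = 16.4×10⁻⁶×30×550 + 10.9×10⁻⁶×30×650 = 0.4831 mm.
The rigid supports impose zero overall length change; the single axial force P common to all segments must satisfy P Σ Lᵢ/(AᵢEᵢ) = δ_free.
The series flexibility is Σ Lᵢ/(AᵢEᵢ) = 550/(1175×193×10³) + 650/(725×116×10³) = 1.015×10⁻⁵ mm/N.
P = 0.4831 / 1.015×10⁻⁵ = 47580 N = 47.58 kN, compressive.
For the cast iron segment, free thermal change = 10.9×10⁻⁶×30×650 = 0.2126 mm and elastic change from P = 47580×650/(725×116×10³) = 0.3678 mm; these oppose, so the net change is 0.155 mm (segment shortens).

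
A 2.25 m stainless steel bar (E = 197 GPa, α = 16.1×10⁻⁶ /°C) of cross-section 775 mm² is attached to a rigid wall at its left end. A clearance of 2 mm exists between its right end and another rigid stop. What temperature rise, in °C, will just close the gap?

ΔT ≈ 55.2 °C

Contact occurs when the free expansion equals the gap: αΔT L = 2 mm.
ΔT = 2 / (16.1×10⁻⁶ × 2250) = 55.21 °C.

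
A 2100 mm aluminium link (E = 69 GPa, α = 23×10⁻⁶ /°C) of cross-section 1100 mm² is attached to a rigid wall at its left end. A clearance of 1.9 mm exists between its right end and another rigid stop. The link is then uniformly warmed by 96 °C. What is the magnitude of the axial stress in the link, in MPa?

σ ≈ 89.9 MPa (compressive)

Free thermal elongation = αΔT L = 23×10⁻⁶ × 96 × 2100 = 4.637 mm.
After closing the 1.9 mm clearance, 4.637 − 1.9 = 2.737 mm of expansion remains to be suppressed by the wall.
Compatibility: PL/(AE) = 2.737 mm, so σ = P/A = E × (2.737/2100) = 89.92 MPa.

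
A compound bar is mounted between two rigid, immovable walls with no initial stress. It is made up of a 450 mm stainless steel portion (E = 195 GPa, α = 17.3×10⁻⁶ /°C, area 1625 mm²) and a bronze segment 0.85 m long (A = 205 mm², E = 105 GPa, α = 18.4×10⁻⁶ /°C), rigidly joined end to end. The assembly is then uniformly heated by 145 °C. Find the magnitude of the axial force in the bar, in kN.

Free thermal expansion of the whole bar: Σ αᵢΔT Lᵢ = 17.3×10⁻⁶×145×450 + 18.4×10⁻⁶×145×850 = 3.397 mm.
The rigid supports impose zero overall length change; the single axial force P common to all segments must satisfy P Σ Lᵢ/(AᵢEᵢ) = δ_free.
The series flexibility is Σ Lᵢ/(AᵢEᵢ) = 450/(1625×195×10³) + 850/(205×105×10³) = 4.091×10⁻⁵ mm/N.
Hence P = δ_free / Σ(L/AE) = 3.397/4.091×10⁻⁵ = 83.03 kN (compressive).

P ≈ 83 kN (compressive)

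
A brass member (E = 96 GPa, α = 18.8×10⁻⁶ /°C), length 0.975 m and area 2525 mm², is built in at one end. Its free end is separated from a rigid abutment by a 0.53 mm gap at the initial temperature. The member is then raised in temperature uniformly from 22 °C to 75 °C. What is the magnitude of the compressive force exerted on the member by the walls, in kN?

Unrestrained expansion: δ_free = αΔT L = 18.8×10⁻⁶ × 53 × 975 = 0.9715 mm.
This exceeds the 0.53 mm gap, so the wall pushes back. The portion of expansion that must be recovered elastically is δ_free − gap = 0.9715 − 0.53 = 0.4415 mm.
So σ = E(δ_free − g)/L = 96×10³ × 0.4415/975 = 43.47 MPa.
P = σA = 43.47 × 2525 = 109.8 kN.

P ≈ 110 kN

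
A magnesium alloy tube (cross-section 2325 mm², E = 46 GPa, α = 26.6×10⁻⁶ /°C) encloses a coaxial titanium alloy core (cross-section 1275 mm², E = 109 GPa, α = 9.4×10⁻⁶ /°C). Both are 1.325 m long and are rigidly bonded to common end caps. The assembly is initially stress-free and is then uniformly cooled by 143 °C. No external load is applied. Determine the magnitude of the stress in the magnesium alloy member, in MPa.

The magnesium alloy has the larger α, so on cooling it would change length more than the titanium alloy if both were free. The rigid plates force a common final length, so the magnesium alloy is put into tension and the titanium alloy into compression, with equal and opposite forces P (no external load).
Equating the net (thermal + elastic) strains gives |α₁ − α₂|·ΔT = P·[1/(A₁E₁) + 1/(A₂E₂)].
|α₁ − α₂|·ΔT = 17.2×10⁻⁶ × 143 = 0.00246.
1/(A₁E₁) + 1/(A₂E₂) = 1/(2325×46×10³) + 1/(1275×109×10³) = 1.655×10⁻⁸ N⁻¹.
So P = 0.00246 / 1.655×10⁻⁸ = 148.7 kN.
σ_{magnesium alloy} = P/A₁ = 148700/2325 = 63.94 MPa, tensile.

σ ≈ 63.9 MPa (tensile)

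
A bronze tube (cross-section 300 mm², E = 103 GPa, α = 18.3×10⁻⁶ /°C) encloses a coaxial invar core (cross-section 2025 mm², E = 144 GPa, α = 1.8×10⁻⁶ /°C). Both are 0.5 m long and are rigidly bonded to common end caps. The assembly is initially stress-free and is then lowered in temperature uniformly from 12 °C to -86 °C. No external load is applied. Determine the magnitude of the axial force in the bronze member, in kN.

Both members must finish at the same length. With the larger α, the bronze tends to over-contract; the plates restrain it, putting the bronze in tension and the invar in compression. With no external load the two internal forces are equal and opposite, magnitude P.
Compatibility of the two members (thermal + elastic change equal): (α₁ − α₂)ΔT = P·[1/(A₁E₁) + 1/(A₂E₂)].
|α₁ − α₂|·ΔT = 16.5×10⁻⁶ × 98 = 0.001617.
1/(A₁E₁) + 1/(A₂E₂) = 1/(300×103×10³) + 1/(2025×144×10³) = 3.579×10⁻⁸ N⁻¹.
So P = 0.001617 / 3.579×10⁻⁸ = 45.18 kN.

P ≈ 45.2 kN (tensile in the bronze)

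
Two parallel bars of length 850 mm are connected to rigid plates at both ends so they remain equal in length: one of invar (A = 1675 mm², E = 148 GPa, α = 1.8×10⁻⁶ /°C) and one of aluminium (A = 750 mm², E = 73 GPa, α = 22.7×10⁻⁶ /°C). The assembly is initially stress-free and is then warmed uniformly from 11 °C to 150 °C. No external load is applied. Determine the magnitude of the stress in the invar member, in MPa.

σ ≈ 77.8 MPa (tensile)

The aluminium has the larger α, so on heating it would change length more than the invar if both were free. The rigid plates force a common final length, so the aluminium is put into compression and the invar into tension, with equal and opposite forces P (no external load).
Compatibility of the two members (thermal + elastic change equal): (α₁ − α₂)ΔT = P·[1/(A₁E₁) + 1/(A₂E₂)].
|α₁ − α₂|·ΔT = 20.9×10⁻⁶ × 139 = 0.002905.
1/(A₁E₁) + 1/(A₂E₂) = 1/(1675×148×10³) + 1/(750×73×10³) = 2.23×10⁻⁸ N⁻¹.
P = 0.002905 / 2.23×10⁻⁸ = 130300 N = 130.3 kN.
σ_{invar} = P/A₁ = 130300/1675 = 77.78 MPa, tensile.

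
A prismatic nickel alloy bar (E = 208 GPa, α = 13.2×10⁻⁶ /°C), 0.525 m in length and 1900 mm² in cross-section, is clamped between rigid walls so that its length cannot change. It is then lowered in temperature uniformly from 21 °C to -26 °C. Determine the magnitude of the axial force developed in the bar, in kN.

P ≈ 245 kN (tensile)

Full restraint means ε = 0, so the stress is σ = EαΔT = 208×10³ × 13.2×10⁻⁶ × 47 = 129 MPa.
P = AEαΔT = 1900 × 208×10³ × 13.2×10⁻⁶ × 47 = 245.2 kN (tensile).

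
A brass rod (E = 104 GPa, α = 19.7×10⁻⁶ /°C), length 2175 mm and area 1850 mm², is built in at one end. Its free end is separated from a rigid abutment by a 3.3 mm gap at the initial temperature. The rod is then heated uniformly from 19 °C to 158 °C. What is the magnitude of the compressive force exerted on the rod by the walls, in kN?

Free thermal elongation = αΔT L = 19.7×10⁻⁶ × 139 × 2175 = 5.956 mm.
This exceeds the 3.3 mm gap, so the wall pushes back. The portion of expansion that must be recovered elastically is δ_free − gap = 5.956 − 3.3 = 2.656 mm.
That suppressed elongation corresponds to σ = E·Δ/L = 104×10³ × 2.656/2175 = 127 MPa.
P = σA = 127 × 1850 = 234.9 kN.

P ≈ 235 kN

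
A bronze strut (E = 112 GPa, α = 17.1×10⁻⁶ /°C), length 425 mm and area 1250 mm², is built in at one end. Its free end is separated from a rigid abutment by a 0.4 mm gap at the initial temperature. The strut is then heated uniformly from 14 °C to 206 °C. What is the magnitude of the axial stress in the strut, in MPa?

Free thermal elongation = αΔT L = 17.1×10⁻⁶ × 192 × 425 = 1.395 mm.
This exceeds the 0.4 mm gap, so the wall pushes back. The portion of expansion that must be recovered elastically is δ_free − gap = 1.395 − 0.4 = 0.9954 mm.
Compatibility: PL/(AE) = 0.9954 mm, so σ = P/A = E × (0.9954/425) = 262.3 MPa.

σ ≈ 262 MPa (compressive)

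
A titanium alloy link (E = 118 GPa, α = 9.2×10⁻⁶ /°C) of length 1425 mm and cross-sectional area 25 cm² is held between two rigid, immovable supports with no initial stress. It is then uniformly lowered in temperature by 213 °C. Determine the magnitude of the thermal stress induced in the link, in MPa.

σ ≈ 231 MPa (tensile)

The supports are rigid, so the total axial strain is zero. The restrained thermal strain is ε = αΔT = 9.2×10⁻⁶ × 213 = 1959.6×10⁻⁶.
σ = EαΔT = 118×10³ × 9.2×10⁻⁶ × 213 = 231.2 MPa (tensile; the link is trying to contract).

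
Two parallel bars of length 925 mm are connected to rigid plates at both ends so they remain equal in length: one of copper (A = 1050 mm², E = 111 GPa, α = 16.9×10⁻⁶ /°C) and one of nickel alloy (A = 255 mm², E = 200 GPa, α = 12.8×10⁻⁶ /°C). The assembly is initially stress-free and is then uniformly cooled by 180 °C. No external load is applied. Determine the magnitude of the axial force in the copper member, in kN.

Equilibrium of a rigid end plate with no external load gives equal and opposite internal forces ±P in the two members. Since α_{copper} > α_{nickel alloy}, cooling drives the copper into tension and the nickel alloy into compression.
Setting the final lengths equal and cancelling L: (α₁ − α₂)ΔT = P/(A₁E₁) + P/(A₂E₂).
|α₁ − α₂|·ΔT = 4.1×10⁻⁶ × 180 = 0.000738.
1/(A₁E₁) + 1/(A₂E₂) = 1/(1050×111×10³) + 1/(255×200×10³) = 2.819×10⁻⁸ N⁻¹.
So P = 0.000738 / 2.819×10⁻⁸ = 26.18 kN.

P ≈ 26.2 kN (tensile in the copper)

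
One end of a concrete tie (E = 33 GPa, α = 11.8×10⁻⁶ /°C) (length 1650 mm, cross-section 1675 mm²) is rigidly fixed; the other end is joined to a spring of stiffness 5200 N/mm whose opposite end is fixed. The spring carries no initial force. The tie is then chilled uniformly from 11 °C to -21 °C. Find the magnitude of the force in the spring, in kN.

P ≈ 2.8 kN

The unrestrained thermal change is αΔT L = 11.8×10⁻⁶ × 32 × 1650 = 0.623 mm.
Let P be the tensile force in the spring. The tie extends elastically by PL/(AE) and the spring stretches by P/k; together these equal δ_free.
So P = δ_free / [L/(AE) + 1/k] = 0.623 / [ 1650/(1675×33×10³) + 1/(5200) ].
P = 0.623 / 0.0002222 = 2804 N.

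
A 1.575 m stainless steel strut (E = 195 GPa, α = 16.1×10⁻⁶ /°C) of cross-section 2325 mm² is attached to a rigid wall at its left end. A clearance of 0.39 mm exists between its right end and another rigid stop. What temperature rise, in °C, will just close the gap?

Contact occurs when the free expansion equals the gap: αΔT L = 0.39 mm.
ΔT = 0.39 / (16.1×10⁻⁶ × 1575) = 15.38 °C.

ΔT ≈ 15.4 °C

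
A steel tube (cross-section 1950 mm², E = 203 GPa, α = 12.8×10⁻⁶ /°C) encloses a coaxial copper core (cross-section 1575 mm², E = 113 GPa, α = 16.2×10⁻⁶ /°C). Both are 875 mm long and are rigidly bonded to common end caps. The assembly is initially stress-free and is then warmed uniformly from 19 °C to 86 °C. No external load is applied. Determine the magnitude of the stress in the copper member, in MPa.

Both members must finish at the same length. With the larger α, the copper tends to over-expand; the plates restrain it, putting the copper in compression and the steel in tension. With no external load the two internal forces are equal and opposite, magnitude P.
Equating the net (thermal + elastic) strains gives |α₁ − α₂|·ΔT = P·[1/(A₁E₁) + 1/(A₂E₂)].
|α₁ − α₂|·ΔT = 3.4×10⁻⁶ × 67 = 0.0002278.
1/(A₁E₁) + 1/(A₂E₂) = 1/(1950×203×10³) + 1/(1575×113×10³) = 8.145×10⁻⁹ N⁻¹.
So P = 0.0002278 / 8.145×10⁻⁹ = 27.97 kN.
σ_{copper} = P/A₂ = 27970/1575 = 17.76 MPa, compressive.

σ ≈ 17.8 MPa (compressive)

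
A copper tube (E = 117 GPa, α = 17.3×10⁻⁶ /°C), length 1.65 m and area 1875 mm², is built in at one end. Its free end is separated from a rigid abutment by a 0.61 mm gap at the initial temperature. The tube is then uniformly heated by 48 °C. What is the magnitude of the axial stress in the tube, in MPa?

Unrestrained expansion: δ_free = αΔT L = 17.3×10⁻⁶ × 48 × 1650 = 1.37 mm.
The gap closes (δ_free > 0.61 mm) and the wall then resists a further 1.37 − 0.61 = 0.7602 mm of expansion.
So σ = E(δ_free − g)/L = 117×10³ × 0.7602/1650 = 53.9 MPa.

σ ≈ 53.9 MPa (compressive)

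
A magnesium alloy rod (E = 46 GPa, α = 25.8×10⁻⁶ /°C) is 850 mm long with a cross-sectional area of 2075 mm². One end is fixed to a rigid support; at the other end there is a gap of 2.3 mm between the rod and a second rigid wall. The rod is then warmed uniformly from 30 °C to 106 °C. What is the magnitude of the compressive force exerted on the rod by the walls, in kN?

P ≈ 0 kN

Unrestrained expansion: δ_free = αΔT L = 25.8×10⁻⁶ × 76 × 850 = 1.667 mm.
This is smaller than the 2.3 mm clearance, so the rod expands freely without reaching the stop — the stress is zero.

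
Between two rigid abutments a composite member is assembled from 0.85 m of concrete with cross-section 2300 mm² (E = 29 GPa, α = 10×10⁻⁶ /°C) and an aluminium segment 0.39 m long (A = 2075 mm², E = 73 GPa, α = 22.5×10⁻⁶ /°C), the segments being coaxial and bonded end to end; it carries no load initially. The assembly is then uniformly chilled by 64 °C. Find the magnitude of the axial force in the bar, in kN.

P ≈ 72.2 kN (tensile)

If the supports were absent, the total length change would be Σ αᵢΔT Lᵢ = 10×10⁻⁶×64×850 + 22.5×10⁻⁶×64×390 = 1.106 mm.
Since the ends are fixed, an axial force P builds up, equal in every segment, with P · Σ Lᵢ/(AᵢEᵢ) = δ_free.
Σ Lᵢ/(AᵢEᵢ) = 850/(2300×29×10³) + 390/(2075×73×10³) = 1.532×10⁻⁵ mm/N.
P = 1.106 / 1.532×10⁻⁵ = 72180 N = 72.18 kN, tensile.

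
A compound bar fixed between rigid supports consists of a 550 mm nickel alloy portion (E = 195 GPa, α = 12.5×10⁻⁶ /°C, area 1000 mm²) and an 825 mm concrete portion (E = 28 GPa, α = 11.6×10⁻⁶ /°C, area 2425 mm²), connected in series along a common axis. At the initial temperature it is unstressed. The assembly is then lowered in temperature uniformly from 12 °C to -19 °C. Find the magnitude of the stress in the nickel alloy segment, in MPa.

σ ≈ 34.1 MPa (tensile)

If the supports were absent, the total length change would be Σ αᵢΔT Lᵢ = 12.5×10⁻⁶×31×550 + 11.6×10⁻⁶×31×825 = 0.5098 mm.
The rigid supports impose zero overall length change; the single axial force P common to all segments must satisfy P Σ Lᵢ/(AᵢEᵢ) = δ_free.
The series flexibility is Σ Lᵢ/(AᵢEᵢ) = 550/(1000×195×10³) + 825/(2425×28×10³) = 1.497×10⁻⁵ mm/N.
Hence P = δ_free / Σ(L/AE) = 0.5098/1.497×10⁻⁵ = 34.05 kN (tensile).
σ_{nickel alloy} = P / A = 34050 / 1000 = 34.05 MPa.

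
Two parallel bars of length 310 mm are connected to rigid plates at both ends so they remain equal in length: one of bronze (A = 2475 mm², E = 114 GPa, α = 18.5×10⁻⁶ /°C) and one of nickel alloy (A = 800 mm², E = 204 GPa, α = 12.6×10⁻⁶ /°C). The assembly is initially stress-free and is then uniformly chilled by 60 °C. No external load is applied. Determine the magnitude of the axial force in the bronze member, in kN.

Equilibrium of a rigid end plate with no external load gives equal and opposite internal forces ±P in the two members. Since α_{bronze} > α_{nickel alloy}, cooling drives the bronze into tension and the nickel alloy into compression.
Equating the net (thermal + elastic) strains gives |α₁ − α₂|·ΔT = P·[1/(A₁E₁) + 1/(A₂E₂)].
|α₁ − α₂|·ΔT = 5.9×10⁻⁶ × 60 = 0.000354.
1/(A₁E₁) + 1/(A₂E₂) = 1/(2475×114×10³) + 1/(800×204×10³) = 9.672×10⁻⁹ N⁻¹.
So P = 0.000354 / 9.672×10⁻⁹ = 36.6 kN.

P ≈ 36.6 kN (tensile in the bronze)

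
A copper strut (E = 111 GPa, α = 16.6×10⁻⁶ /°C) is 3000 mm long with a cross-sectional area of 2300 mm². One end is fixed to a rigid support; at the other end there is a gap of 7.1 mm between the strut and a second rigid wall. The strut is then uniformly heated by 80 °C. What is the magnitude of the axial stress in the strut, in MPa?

If the wall were absent the strut would grow by αΔT L = 16.6×10⁻⁶ × 80 × 3000 = 3.984 mm.
This is smaller than the 7.1 mm clearance, so the strut expands freely without reaching the stop — the stress is zero.

σ ≈ 0 MPa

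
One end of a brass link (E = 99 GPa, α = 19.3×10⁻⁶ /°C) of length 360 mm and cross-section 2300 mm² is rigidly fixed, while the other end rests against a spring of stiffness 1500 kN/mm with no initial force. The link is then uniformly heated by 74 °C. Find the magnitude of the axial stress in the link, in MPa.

σ ≈ 99.5 MPa (compressive)

Free thermal expansion: δ_free = αΔT L = 19.3×10⁻⁶ × 74 × 360 = 0.5142 mm.
Let P be the compressive force at the spring. The link shortens elastically by PL/(AE) and the spring compresses by P/k; together these equal δ_free.
So P = δ_free / [L/(AE) + 1/k] = 0.5142 / [ 360/(2300×99×10³) + 1/(1500×10³) ].
P = 0.5142 / 2.248×10⁻⁶ = 228700 N.
σ = P/A = 228700/2300 = 99.45 MPa.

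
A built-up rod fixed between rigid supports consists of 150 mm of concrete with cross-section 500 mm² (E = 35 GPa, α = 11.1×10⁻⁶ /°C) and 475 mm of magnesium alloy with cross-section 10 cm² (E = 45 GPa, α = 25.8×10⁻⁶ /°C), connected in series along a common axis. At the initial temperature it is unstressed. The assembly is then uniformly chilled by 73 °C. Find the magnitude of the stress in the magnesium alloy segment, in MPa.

With the walls removed the bar would change length by δ_free = Σ αᵢΔT Lᵢ = 11.1×10⁻⁶×73×150 + 25.8×10⁻⁶×73×475 = 1.016 mm.
The walls prevent any net length change, so an axial force P (same in every segment) develops. Compatibility: P · Σ Lᵢ/(AᵢEᵢ) = δ_free.
The series flexibility is Σ Lᵢ/(AᵢEᵢ) = 150/(500×35×10³) + 475/(1000×45×10³) = 1.913×10⁻⁵ mm/N.
Hence P = δ_free / Σ(L/AE) = 1.016/1.913×10⁻⁵ = 53.13 kN (tensile).
σ_{magnesium alloy} = P / A = 53130 / 1000 = 53.13 MPa.

σ ≈ 53.1 MPa (tensile)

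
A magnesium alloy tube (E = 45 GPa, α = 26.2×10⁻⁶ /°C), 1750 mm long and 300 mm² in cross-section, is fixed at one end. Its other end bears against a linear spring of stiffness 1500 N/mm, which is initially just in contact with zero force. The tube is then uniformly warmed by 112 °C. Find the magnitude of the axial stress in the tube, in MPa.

The unrestrained thermal change is αΔT L = 26.2×10⁻⁶ × 112 × 1750 = 5.135 mm.
Let P be the compressive force at the spring. The tube shortens elastically by PL/(AE) and the spring compresses by P/k; together these equal δ_free.
P [ L/(AE) + 1/k ] = δ_free → P [ 1750/(300×45×10³) + 1/(1500) ] = 5.135.
P = 5.135 / 0.0007963 = 6449 N.
σ = P/A = 6449/300 = 21.5 MPa.

σ ≈ 21.5 MPa (compressive)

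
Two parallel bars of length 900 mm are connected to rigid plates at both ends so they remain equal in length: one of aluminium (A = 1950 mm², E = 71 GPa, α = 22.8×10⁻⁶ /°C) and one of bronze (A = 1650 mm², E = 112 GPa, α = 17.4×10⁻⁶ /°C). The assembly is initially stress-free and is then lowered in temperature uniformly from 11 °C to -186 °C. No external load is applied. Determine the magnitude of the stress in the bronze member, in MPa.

σ ≈ 51 MPa (compressive)

Equilibrium of a rigid end plate with no external load gives equal and opposite internal forces ±P in the two members. Since α_{aluminium} > α_{bronze}, cooling drives the aluminium into tension and the bronze into compression.
Setting the final lengths equal and cancelling L: (α₁ − α₂)ΔT = P/(A₁E₁) + P/(A₂E₂).
|α₁ − α₂|·ΔT = 5.4×10⁻⁶ × 197 = 0.001064.
1/(A₁E₁) + 1/(A₂E₂) = 1/(1950×71×10³) + 1/(1650×112×10³) = 1.263×10⁻⁸ N⁻¹.
P = 0.001064 / 1.263×10⁻⁸ = 84200 N = 84.2 kN.
σ_{bronze} = P/A₂ = 84200/1650 = 51.03 MPa, compressive.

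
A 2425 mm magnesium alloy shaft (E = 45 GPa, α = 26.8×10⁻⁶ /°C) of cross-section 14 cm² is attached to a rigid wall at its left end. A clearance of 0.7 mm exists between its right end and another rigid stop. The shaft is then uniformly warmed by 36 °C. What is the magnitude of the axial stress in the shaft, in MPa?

σ ≈ 30.4 MPa (compressive)

Free thermal elongation = αΔT L = 26.8×10⁻⁶ × 36 × 2425 = 2.34 mm.
This exceeds the 0.7 mm gap, so the wall pushes back. The portion of expansion that must be recovered elastically is δ_free − gap = 2.34 − 0.7 = 1.64 mm.
Compatibility: PL/(AE) = 1.64 mm, so σ = P/A = E × (1.64/2425) = 30.43 MPa.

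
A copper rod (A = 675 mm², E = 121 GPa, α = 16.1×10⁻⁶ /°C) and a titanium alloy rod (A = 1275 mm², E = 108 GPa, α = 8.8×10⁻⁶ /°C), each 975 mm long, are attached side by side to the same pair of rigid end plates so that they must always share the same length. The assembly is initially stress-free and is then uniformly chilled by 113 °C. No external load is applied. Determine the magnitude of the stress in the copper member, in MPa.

Equilibrium of a rigid end plate with no external load gives equal and opposite internal forces ±P in the two members. Since α_{copper} > α_{titanium alloy}, cooling drives the copper into tension and the titanium alloy into compression.
Setting the final lengths equal and cancelling L: (α₁ − α₂)ΔT = P/(A₁E₁) + P/(A₂E₂).
|α₁ − α₂|·ΔT = 7.3×10⁻⁶ × 113 = 0.0008249.
1/(A₁E₁) + 1/(A₂E₂) = 1/(675×121×10³) + 1/(1275×108×10³) = 1.951×10⁻⁸ N⁻¹.
So P = 0.0008249 / 1.951×10⁻⁸ = 42.29 kN.
σ_{copper} = P/A₁ = 42290/675 = 62.65 MPa, tensile.

σ ≈ 62.7 MPa (tensile)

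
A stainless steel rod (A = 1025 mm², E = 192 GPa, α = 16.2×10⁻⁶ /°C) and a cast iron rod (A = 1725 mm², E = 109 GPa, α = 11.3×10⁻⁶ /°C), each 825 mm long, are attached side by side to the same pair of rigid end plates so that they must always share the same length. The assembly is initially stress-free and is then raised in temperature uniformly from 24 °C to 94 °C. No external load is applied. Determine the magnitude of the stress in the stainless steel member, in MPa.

σ ≈ 32.2 MPa (compressive)

Both members must finish at the same length. With the larger α, the stainless steel tends to over-expand; the plates restrain it, putting the stainless steel in compression and the cast iron in tension. With no external load the two internal forces are equal and opposite, magnitude P.
Equating the net (thermal + elastic) strains gives |α₁ − α₂|·ΔT = P·[1/(A₁E₁) + 1/(A₂E₂)].
|α₁ − α₂|·ΔT = 4.9×10⁻⁶ × 70 = 0.000343.
1/(A₁E₁) + 1/(A₂E₂) = 1/(1025×192×10³) + 1/(1725×109×10³) = 1.04×10⁻⁸ N⁻¹.
So P = 0.000343 / 1.04×10⁻⁸ = 32.98 kN.
σ_{stainless steel} = P/A₁ = 32980/1025 = 32.18 MPa, compressive.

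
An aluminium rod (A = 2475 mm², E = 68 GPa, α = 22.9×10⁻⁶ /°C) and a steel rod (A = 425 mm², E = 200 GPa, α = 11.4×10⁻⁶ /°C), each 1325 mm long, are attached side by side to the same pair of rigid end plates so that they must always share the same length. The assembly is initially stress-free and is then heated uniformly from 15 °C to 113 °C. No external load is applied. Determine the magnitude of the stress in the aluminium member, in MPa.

σ ≈ 25.7 MPa (compressive)

Both members must finish at the same length. With the larger α, the aluminium tends to over-expand; the plates restrain it, putting the aluminium in compression and the steel in tension. With no external load the two internal forces are equal and opposite, magnitude P.
Setting the final lengths equal and cancelling L: (α₁ − α₂)ΔT = P/(A₁E₁) + P/(A₂E₂).
|α₁ − α₂|·ΔT = 11.5×10⁻⁶ × 98 = 0.001127.
1/(A₁E₁) + 1/(A₂E₂) = 1/(2475×68×10³) + 1/(425×200×10³) = 1.771×10⁻⁸ N⁻¹.
So P = 0.001127 / 1.771×10⁻⁸ = 63.65 kN.
σ_{aluminium} = P/A₁ = 63650/2475 = 25.72 MPa, compressive.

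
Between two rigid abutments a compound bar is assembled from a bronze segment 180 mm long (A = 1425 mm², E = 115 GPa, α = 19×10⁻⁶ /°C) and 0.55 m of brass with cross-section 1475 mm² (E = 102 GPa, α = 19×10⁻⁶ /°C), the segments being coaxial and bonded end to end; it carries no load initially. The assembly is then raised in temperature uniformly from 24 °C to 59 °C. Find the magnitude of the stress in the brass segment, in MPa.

Free thermal expansion of the whole bar: Σ αᵢΔT Lᵢ = 19×10⁻⁶×35×180 + 19×10⁻⁶×35×550 = 0.4854 mm.
Since the ends are fixed, an axial force P builds up, equal in every segment, with P · Σ Lᵢ/(AᵢEᵢ) = δ_free.
Σ Lᵢ/(AᵢEᵢ) = 180/(1425×115×10³) + 550/(1475×102×10³) = 4.754×10⁻⁶ mm/N.
So P = 0.4854 / 4.754×10⁻⁶ = 102.1 kN, compressive.
σ_{brass} = P / A = 102100 / 1475 = 69.23 MPa.

σ ≈ 69.2 MPa (compressive)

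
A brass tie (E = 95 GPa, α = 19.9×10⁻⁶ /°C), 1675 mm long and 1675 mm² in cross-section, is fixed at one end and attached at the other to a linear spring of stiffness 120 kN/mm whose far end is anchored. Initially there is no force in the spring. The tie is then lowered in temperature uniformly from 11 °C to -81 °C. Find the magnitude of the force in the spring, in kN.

The unrestrained thermal change is αΔT L = 19.9×10⁻⁶ × 92 × 1675 = 3.067 mm.
Let P be the tensile force in the spring. The tie extends elastically by PL/(AE) and the spring stretches by P/k; together these equal δ_free.
P [ L/(AE) + 1/k ] = δ_free → P [ 1675/(1675×95×10³) + 1/(120×10³) ] = 3.067.
P = 3.067 / 1.886×10⁻⁵ = 162600 N.

P ≈ 163 kN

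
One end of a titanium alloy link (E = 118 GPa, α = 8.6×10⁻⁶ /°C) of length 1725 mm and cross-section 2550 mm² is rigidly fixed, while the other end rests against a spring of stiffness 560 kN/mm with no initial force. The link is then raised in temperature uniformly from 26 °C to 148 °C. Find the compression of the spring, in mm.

δ ≈ 0.43 mm

The unrestrained thermal change is αΔT L = 8.6×10⁻⁶ × 122 × 1725 = 1.81 mm.
With a force P in the spring, the elastic change of the link is PL/(AE) and that of the spring is P/k; compatibility requires their sum to equal δ_free.
So P = δ_free / [L/(AE) + 1/k] = 1.81 / [ 1725/(2550×118×10³) + 1/(560×10³) ].
P = 1.81 / 7.519×10⁻⁶ = 240700 N.
Spring compression = P/k = 240700/(560×10³) = 0.4299 mm.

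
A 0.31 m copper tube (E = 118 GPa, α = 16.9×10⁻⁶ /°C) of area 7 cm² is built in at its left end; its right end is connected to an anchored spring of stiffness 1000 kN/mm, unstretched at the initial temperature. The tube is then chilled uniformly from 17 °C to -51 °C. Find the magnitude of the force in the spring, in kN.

If the spring were absent the tube would shorten by αΔT L = 16.9×10⁻⁶ × 68 × 310 = 0.3563 mm.
With a force P in the spring, the elastic change of the tube is PL/(AE) and that of the spring is P/k; compatibility requires their sum to equal δ_free.
So P = δ_free / [L/(AE) + 1/k] = 0.3563 / [ 310/(700×118×10³) + 1/(1000×10³) ].
P = 0.3563 / 4.753×10⁻⁶ = 74950 N.

P ≈ 75 kN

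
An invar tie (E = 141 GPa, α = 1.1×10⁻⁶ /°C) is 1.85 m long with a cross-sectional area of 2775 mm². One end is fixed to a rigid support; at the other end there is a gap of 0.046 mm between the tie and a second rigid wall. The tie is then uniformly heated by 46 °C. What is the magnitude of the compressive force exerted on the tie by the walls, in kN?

P ≈ 10.1 kN

Unrestrained expansion: δ_free = αΔT L = 1.1×10⁻⁶ × 46 × 1850 = 0.09361 mm.
This exceeds the 0.046 mm gap, so the wall pushes back. The portion of expansion that must be recovered elastically is δ_free − gap = 0.09361 − 0.046 = 0.04761 mm.
Compatibility: PL/(AE) = 0.04761 mm, so σ = P/A = E × (0.04761/1850) = 3.629 MPa.
Force on the wall = σA = 3.629 × 2775 mm² = 10.07 kN.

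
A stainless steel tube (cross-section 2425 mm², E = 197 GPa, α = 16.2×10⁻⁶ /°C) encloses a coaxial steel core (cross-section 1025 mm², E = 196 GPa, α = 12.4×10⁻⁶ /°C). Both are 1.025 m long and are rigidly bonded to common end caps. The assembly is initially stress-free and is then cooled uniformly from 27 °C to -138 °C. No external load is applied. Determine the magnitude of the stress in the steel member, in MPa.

σ ≈ 86.5 MPa (compressive)

The stainless steel has the larger α, so on cooling it would change length more than the steel if both were free. The rigid plates force a common final length, so the stainless steel is put into tension and the steel into compression, with equal and opposite forces P (no external load).
Setting the final lengths equal and cancelling L: (α₁ − α₂)ΔT = P/(A₁E₁) + P/(A₂E₂).
|α₁ − α₂|·ΔT = 3.8×10⁻⁶ × 165 = 0.000627.
1/(A₁E₁) + 1/(A₂E₂) = 1/(2425×197×10³) + 1/(1025×196×10³) = 7.071×10⁻⁹ N⁻¹.
P = 0.000627 / 7.071×10⁻⁹ = 88670 N = 88.67 kN.
σ_{steel} = P/A₂ = 88670/1025 = 86.51 MPa, compressive.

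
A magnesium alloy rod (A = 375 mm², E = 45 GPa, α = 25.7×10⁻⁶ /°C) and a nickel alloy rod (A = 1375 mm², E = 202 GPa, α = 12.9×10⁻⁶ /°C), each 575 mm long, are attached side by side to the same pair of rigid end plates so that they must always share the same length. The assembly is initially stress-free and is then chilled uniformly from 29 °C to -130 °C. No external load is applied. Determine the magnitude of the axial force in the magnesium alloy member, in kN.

P ≈ 32.4 kN (tensile in the magnesium alloy)

Equilibrium of a rigid end plate with no external load gives equal and opposite internal forces ±P in the two members. Since α_{magnesium alloy} > α_{nickel alloy}, cooling drives the magnesium alloy into tension and the nickel alloy into compression.
Equating the net (thermal + elastic) strains gives |α₁ − α₂|·ΔT = P·[1/(A₁E₁) + 1/(A₂E₂)].
|α₁ − α₂|·ΔT = 12.8×10⁻⁶ × 159 = 0.002035.
1/(A₁E₁) + 1/(A₂E₂) = 1/(375×45×10³) + 1/(1375×202×10³) = 6.286×10⁻⁸ N⁻¹.
So P = 0.002035 / 6.286×10⁻⁸ = 32.38 kN.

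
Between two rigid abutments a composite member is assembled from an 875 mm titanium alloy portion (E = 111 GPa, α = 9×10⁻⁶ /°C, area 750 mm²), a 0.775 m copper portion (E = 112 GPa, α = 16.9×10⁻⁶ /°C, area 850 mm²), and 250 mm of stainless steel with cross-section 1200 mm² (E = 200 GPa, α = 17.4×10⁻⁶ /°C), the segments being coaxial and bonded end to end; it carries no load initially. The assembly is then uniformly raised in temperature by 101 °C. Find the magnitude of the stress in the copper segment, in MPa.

With the walls removed the bar would change length by δ_free = Σ αᵢΔT Lᵢ = 9×10⁻⁶×101×875 + 16.9×10⁻⁶×101×775 + 17.4×10⁻⁶×101×250 = 2.558 mm.
Since the ends are fixed, an axial force P builds up, equal in every segment, with P · Σ Lᵢ/(AᵢEᵢ) = δ_free.
Σ Lᵢ/(AᵢEᵢ) = 875/(750×111×10³) + 775/(850×112×10³) + 250/(1200×200×10³) = 1.969×10⁻⁵ mm/N.
So P = 2.558 / 1.969×10⁻⁵ = 129.9 kN, compressive.
σ_{copper} = P / A = 129900 / 850 = 152.8 MPa.

σ ≈ 153 MPa (compressive)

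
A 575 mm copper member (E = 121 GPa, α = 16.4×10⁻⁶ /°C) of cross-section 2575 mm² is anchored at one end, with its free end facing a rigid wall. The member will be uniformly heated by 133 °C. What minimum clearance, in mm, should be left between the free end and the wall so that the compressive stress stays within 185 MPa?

g ≈ 0.375 mm

Free expansion if unrestrained: δ_free = αΔT L = 16.4×10⁻⁶ × 133 × 575 = 1.254 mm.
At the allowable stress the elastic shortening the wall may impose is σL/E = 185 × 575 / (121×10³) = 0.8791 mm.
So the gap has to take up the difference, g_min = δ_free − σL/E = 1.254 − 0.8791 = 0.3751 mm.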